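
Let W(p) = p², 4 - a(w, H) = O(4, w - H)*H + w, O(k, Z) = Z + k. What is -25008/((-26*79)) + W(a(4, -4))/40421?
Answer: 507790392/41512367 ≈ 12.232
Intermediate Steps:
a(w, H) = 4 - w - H*(4 + w - H) (a(w, H) = 4 - (((w - H) + 4)*H + w) = 4 - ((4 + w - H)*H + w) = 4 - (H*(4 + w - H) + w) = 4 - (w + H*(4 + w - H)) = 4 + (-w - H*(4 + w - H)) = 4 - w - H*(4 + w - H))
-25008/((-26*79)) + W(a(4, -4))/40421 = -25008/((-26*79)) + (4 - 1*4 - 1*(-4)*(4 + 4 - 1*(-4)))²/40421 = -25008/(-2054) + (4 - 4 - 1*(-4)*(4 + 4 + 4))²*(1/40421) = -25008*(-1/2054) + (4 - 4 - 1*(-4)*12)²*(1/40421) = 12504/1027 + (4 - 4 + 48)²*(1/40421) = 12504/1027 + 48²*(1/40421) = 12504/1027 + 2304*(1/40421) = 12504/1027 + 2304/40421 = 507790392/41512367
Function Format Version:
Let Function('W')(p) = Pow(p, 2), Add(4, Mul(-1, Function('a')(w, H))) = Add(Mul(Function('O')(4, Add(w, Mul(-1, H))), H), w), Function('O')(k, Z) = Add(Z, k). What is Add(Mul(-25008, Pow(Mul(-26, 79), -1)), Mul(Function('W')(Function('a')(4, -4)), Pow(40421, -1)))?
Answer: Rational(507790392, 41512367) ≈ 12.232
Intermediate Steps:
Function('a')(w, H) = Add(4, Mul(-1, w), Mul(-1, H, Add(4, w, Mul(-1, H)))) (Function('a')(w, H) = Add(4, Mul(-1, Add(Mul(Add(Add(w, Mul(-1, H)), 4), H), w))) = Add(4, Mul(-1, Add(Mul(Add(4, w, Mul(-1, H)), H), w))) = Add(4, Mul(-1, Add(Mul(H, Add(4, w, Mul(-1, H))), w))) = Add(4, Mul(-1, Add(w, Mul(H, Add(4, w, Mul(-1, H)))))) = Add(4, Add(Mul(-1, w), Mul(-1, H, Add(4, w, Mul(-1, H))))) = Add(4, Mul(-1, w), Mul(-1, H, Add(4, w, Mul(-1, H)))))
Add(Mul(-25008, Pow(Mul(-26, 79), -1)), Mul(Function('W')(Function('a')(4, -4)), Pow(40421, -1))) = Add(Mul(-25008, Pow(Mul(-26, 79), -1)), Mul(Pow(Add(4, Mul(-1, 4), Mul(-1, -4, Add(4, 4, Mul(-1, -4)))), 2), Pow(40421, -1))) = Add(Mul(-25008, Pow(-2054, -1)), Mul(Pow(Add(4, -4, Mul(-1, -4, Add(4, 4, 4))), 2), Rational(1, 40421))) = Add(Mul(-25008, Rational(-1, 2054)), Mul(Pow(Add(4, -4, Mul(-1, -4, 12)), 2), Rational(1, 40421))) = Add(Rational(12504, 1027), Mul(Pow(Add(4, -4, 48), 2), Rational(1, 40421))) = Add(Rational(12504, 1027), Mul(Pow(48, 2), Rational(1, 40421))) = Add(Rational(12504, 1027), Mul(2304, Rational(1, 40421))) = Add(Rational(12504, 1027), Rational(2304, 40421)) = Rational(507790392, 41512367)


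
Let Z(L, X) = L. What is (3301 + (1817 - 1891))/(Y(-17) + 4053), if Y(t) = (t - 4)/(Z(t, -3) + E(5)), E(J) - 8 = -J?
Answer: 6454/8109 ≈ 0.79591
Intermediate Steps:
E(J) = 8 - J
Y(t) = (-4 + t)/(3 + t) (Y(t) = (t - 4)/(t + (8 - 1*5)) = (-4 + t)/(t + (8 - 5)) = (-4 + t)/(t + 3) = (-4 + t)/(3 + t))
(3301 + (1817 - 1891))/(Y(-17) + 4053) = (3301 + (1817 - 1891))/((-4 - 17)/(3 - 17) + 4053) = (3301 - 74)/(-21/(-14) + 4053) = 3227/(-1/14*(-21) + 4053) = 3227/(3/2 + 4053) = 3227/(8109/2) = 3227*(2/8109) = 6454/8109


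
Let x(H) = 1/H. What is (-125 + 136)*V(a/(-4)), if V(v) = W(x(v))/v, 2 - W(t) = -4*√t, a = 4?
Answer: -22 - 44*I ≈ -22.0 - 44.0*I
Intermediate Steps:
W(t) = 2 + 4*√t (W(t) = 2 - (-4)*√t = 2 + 4*√t)
V(v) = (2 + 4*√(1/v))/v
(-125 + 136)*V(a/(-4)) = (-125 + 136)*(2*(1 + 2*√(1/(4/(-4))))/((4/(-4)))) = 11*(2*(1 + 2*√(1/(4*(-¼))))/((4*(-¼)))) = 11*(2*(1 + 2*√(1/(-1)))/(-1)) = 11*(2*(-1)*(1 + 2*√(-1))) = 11*(2*(-1)*(1 + 2*I)) = 11*(-2 - 4*I) = -22 - 44*I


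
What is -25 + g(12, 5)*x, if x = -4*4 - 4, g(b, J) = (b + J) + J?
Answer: -465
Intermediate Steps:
g(b, J) = b + 2*J (g(b, J) = (J + b) + J = b + 2*J)
x = -20 (x = -16 - 4 = -20)
-25 + g(12, 5)*x = -25 + (12 + 2*5)*(-20) = -25 + (12 + 10)*(-20) = -25 + 22*(-20) = -25 - 440 = -465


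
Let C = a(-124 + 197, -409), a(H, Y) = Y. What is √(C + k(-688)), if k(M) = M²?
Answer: √472935 ≈ 687.70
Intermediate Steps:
C = -409
√(C + k(-688)) = √(-409 + (-688)²) = √(-409 + 473344) = √472935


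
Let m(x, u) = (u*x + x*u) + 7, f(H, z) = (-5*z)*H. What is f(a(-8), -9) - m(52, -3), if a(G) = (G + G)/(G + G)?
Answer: 350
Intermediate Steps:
a(G) = 1 (a(G) = (2*G)/((2*G)) = (2*G)*(1/(2*G)) = 1)
f(H, z) = -5*H*z
m(x, u) = 7 + 2*u*x (m(x, u) = (u*x + u*x) + 7 = 2*u*x + 7 = 7 + 2*u*x)
f(a(-8), -9) - m(52, -3) = -5*1*(-9) - (7 + 2*(-3)*52) = 45 - (7 - 312) = 45 - 1*(-305) = 45 + 305 = 350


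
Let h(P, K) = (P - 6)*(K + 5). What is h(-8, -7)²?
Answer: 784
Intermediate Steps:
h(P, K) = (-6 + P)*(5 + K)
h(-8, -7)² = (-30 - 6*(-7) + 5*(-8) - 7*(-8))² = (-30 + 42 - 40 + 56)² = 28² = 784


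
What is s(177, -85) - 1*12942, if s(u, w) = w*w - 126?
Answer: -5843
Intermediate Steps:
s(u, w) = -126 + w² (s(u, w) = w² - 126 = -126 + w²)
s(177, -85) - 1*12942 = (-126 + (-85)²) - 1*12942 = (-126 + 7225) - 12942 = 7099 - 12942 = -5843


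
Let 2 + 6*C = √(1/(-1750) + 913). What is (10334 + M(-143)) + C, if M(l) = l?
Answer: 30572/3 + √111842430/2100 ≈ 10196.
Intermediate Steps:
C = -⅓ + √111842430/2100 (C = -⅓ + √(1/(-1750) + 913)/6 = -⅓ + √(-1/1750 + 913)/6 = -⅓ + √(1597749/1750)/6 = -⅓ + (√111842430/350)/6 = -⅓ + √111842430/2100 ≈ 4.7026)
(10334 + M(-143)) + C = (10334 - 143) + (-⅓ + √111842430/2100) = 10191 + (-⅓ + √111842430/2100) = 30572/3 + √111842430/2100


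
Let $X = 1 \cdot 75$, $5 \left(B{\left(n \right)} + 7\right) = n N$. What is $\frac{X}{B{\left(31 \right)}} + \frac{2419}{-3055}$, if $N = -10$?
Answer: $- \frac{132012}{70265} \approx -1.8788$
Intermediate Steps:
$B{\left(n \right)} = -7 - 2 n$ ($B{\left(n \right)} = -7 + \frac{n \left(-10\right)}{5} = -7 + \frac{\left(-10\right) n}{5} = -7 - 2 n$)
$X = 75$
$\frac{X}{B{\left(31 \right)}} + \frac{2419}{-3055} = \frac{75}{-7 - 62} + \frac{2419}{-3055} = \frac{75}{-7 - 62} + 2419 \left(- \frac{1}{3055}\right) = \frac{75}{-69} - \frac{2419}{3055} = 75 \left(- \frac{1}{69}\right) - \frac{2419}{3055} = - \frac{25}{23} - \frac{2419}{3055} = - \frac{132012}{70265}$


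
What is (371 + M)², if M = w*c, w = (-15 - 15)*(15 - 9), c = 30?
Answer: 25290841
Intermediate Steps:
w = -180 (w = -30*6 = -180)
M = -5400 (M = -180*30 = -5400)
(371 + M)² = (371 - 5400)² = (-5029)² = 25290841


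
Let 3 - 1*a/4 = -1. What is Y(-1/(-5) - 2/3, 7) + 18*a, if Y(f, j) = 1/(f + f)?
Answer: 4017/14 ≈ 286.93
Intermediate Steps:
Y(f, j) = 1/(2*f)
a = 16 (a = 12 - 4*(-1) = 12 + 4 = 16)
Y(-1/(-5) - 2/3, 7) + 18*a = 1/(2*(-1/(-5) - 2/3)) + 18*16 = 1/(2*(-1*(-1/5) - 2*1/3)) + 288 = 1/(2*(1/5 - 2/3)) + 288 = 1/(2*(-7/15)) + 288 = (1/2)*(-15/7) + 288 = -15/14 + 288 = 4017/14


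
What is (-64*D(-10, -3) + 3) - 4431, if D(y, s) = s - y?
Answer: -4876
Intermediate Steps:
(-64*D(-10, -3) + 3) - 4431 = (-64*(-3 - 1*(-10)) + 3) - 4431 = (-64*(-3 + 10) + 3) - 4431 = (-64*7 + 3) - 4431 = (-448 + 3) - 4431 = -445 - 4431 = -4876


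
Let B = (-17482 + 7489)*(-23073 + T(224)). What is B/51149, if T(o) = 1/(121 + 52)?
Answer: 39888338604/8848777 ≈ 4507.8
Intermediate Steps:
T(o) = 1/173
B = 39888338604/173 (B = (-17482 + 7489)*(-23073 + 1/173) = -9993*(-3991628/173) = 39888338604/173 ≈ 2.3057e+8)
B/51149 = (39888338604/173)/51149 = (39888338604/173)*(1/51149) = 39888338604/8848777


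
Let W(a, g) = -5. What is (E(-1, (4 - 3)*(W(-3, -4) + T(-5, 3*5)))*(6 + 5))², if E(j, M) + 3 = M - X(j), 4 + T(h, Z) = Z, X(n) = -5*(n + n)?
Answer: 5929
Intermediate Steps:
X(n) = -10*n
T(h, Z) = -4 + Z
E(j, M) = -3 + M + 10*j (E(j, M) = -3 + (M - (-10)*j) = -3 + (M + 10*j) = -3 + M + 10*j)
(E(-1, (4 - 3)*(W(-3, -4) + T(-5, 3*5)))*(6 + 5))² = ((-3 + (4 - 3)*(-5 + (-4 + 3*5)) + 10*(-1))*(6 + 5))² = ((-3 + 1*(-5 + (-4 + 15)) - 10)*11)² = ((-3 + 1*(-5 + 11) - 10)*11)² = ((-3 + 1*6 - 10)*11)² = ((-3 + 6 - 10)*11)² = (-7*11)² = (-77)² = 5929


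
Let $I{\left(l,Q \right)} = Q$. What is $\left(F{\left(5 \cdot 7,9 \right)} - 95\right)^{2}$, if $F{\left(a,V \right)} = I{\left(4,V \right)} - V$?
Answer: $9025$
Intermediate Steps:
$F{\left(a,V \right)} = 0$ ($F{\left(a,V \right)} = V - V = 0$)
$\left(F{\left(5 \cdot 7,9 \right)} - 95\right)^{2} = \left(0 - 95\right)^{2} = \left(-95\right)^{2} = 9025$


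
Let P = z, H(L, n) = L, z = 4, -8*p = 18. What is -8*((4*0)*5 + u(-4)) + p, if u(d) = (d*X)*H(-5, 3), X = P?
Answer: -2569/4 ≈ -642.25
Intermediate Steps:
p = -9/4 (p = -⅛*18 = -9/4 ≈ -2.2500)
P = 4
X = 4
u(d) = -20*d (u(d) = (d*4)*(-5) = (4*d)*(-5) = -20*d)
-8*((4*0)*5 + u(-4)) + p = -8*((4*0)*5 - 20*(-4)) - 9/4 = -8*(0*5 + 80) - 9/4 = -8*(0 + 80) - 9/4 = -8*80 - 9/4 = -640 - 9/4 = -2569/4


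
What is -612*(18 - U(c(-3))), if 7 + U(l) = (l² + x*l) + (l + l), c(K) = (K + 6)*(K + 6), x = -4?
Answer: 23256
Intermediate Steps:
c(K) = (6 + K)² (c(K) = (6 + K)*(6 + K) = (6 + K)²)
U(l) = -7 + l² - 2*l (U(l) = -7 + ((l² - 4*l) + (l + l)) = -7 + ((l² - 4*l) + 2*l) = -7 + (l² - 2*l) = -7 + l² - 2*l)
-612*(18 - U(c(-3))) = -612*(18 - (-7 + ((6 - 3)²)² - 2*(6 - 3)²)) = -612*(18 - (-7 + (3²)² - 2*3²)) = -612*(18 - (-7 + 9² - 2*9)) = -612*(18 - (-7 + 81 - 18)) = -612*(18 - 1*56) = -612*(18 - 56) = -612*(-38) = 23256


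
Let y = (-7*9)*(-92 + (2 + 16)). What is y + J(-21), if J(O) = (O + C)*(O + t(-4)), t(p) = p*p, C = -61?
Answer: 5072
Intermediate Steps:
t(p) = p²
J(O) = (-61 + O)*(16 + O) (J(O) = (O - 61)*(O + (-4)²) = (-61 + O)*(O + 16) = (-61 + O)*(16 + O))
y = 4662 (y = -63*(-92 + 18) = -63*(-74) = 4662)
y + J(-21) = 4662 + (-976 + (-21)² - 45*(-21)) = 4662 + (-976 + 441 + 945) = 4662 + 410 = 5072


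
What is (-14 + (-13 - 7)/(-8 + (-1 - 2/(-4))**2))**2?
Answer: 125316/961 ≈ 130.40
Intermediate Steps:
(-14 + (-13 - 7)/(-8 + (-1 - 2/(-4))**2))**2 = (-14 - 20/(-8 + (-1 - 2*(-1/4))**2))**2 = (-14 - 20/(-8 + (-1 + 1/2)**2))**2 = (-14 - 20/(-8 + (-1/2)**2))**2 = (-14 - 20/(-8 + 1/4))**2 = (-14 - 20/(-31/4))**2 = (-14 - 20*(-4/31))**2 = (-14 + 80/31)**2 = (-354/31)**2 = 125316/961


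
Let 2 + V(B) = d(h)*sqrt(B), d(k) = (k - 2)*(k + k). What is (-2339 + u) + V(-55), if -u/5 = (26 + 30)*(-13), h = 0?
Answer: 1299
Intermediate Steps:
u = 3640 (u = -5*(26 + 30)*(-13) = -280*(-13) = -5*(-728) = 3640)
d(k) = 2*k*(-2 + k) (d(k) = (-2 + k)*(2*k) = 2*k*(-2 + k))
V(B) = -2 (V(B) = -2 + (2*0*(-2 + 0))*sqrt(B) = -2 + (2*0*(-2))*sqrt(B) = -2 + 0*sqrt(B) = -2 + 0 = -2)
(-2339 + u) + V(-55) = (-2339 + 3640) - 2 = 1301 - 2 = 1299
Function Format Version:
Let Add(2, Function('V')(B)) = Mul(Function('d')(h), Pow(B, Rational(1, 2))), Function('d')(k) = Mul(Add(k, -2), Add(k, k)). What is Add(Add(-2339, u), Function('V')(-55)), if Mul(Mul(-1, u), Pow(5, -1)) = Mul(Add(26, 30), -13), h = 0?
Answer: 1299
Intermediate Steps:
u = 3640 (u = Mul(-5, Mul(Add(26, 30), -13)) = Mul(-5, Mul(56, -13)) = Mul(-5, -728) = 3640)
Function('d')(k) = Mul(2, k, Add(-2, k)) (Function('d')(k) = Mul(Add(-2, k), Mul(2, k)) = Mul(2, k, Add(-2, k)))
Function('V')(B) = -2 (Function('V')(B) = Add(-2, Mul(Mul(2, 0, Add(-2, 0)), Pow(B, Rational(1, 2)))) = Add(-2, Mul(Mul(2, 0, -2), Pow(B, Rational(1, 2)))) = Add(-2, Mul(0, Pow(B, Rational(1, 2)))) = Add(-2, 0) = -2)
Add(Add(-2339, u), Function('V')(-55)) = Add(Add(-2339, 3640), -2) = Add(1301, -2) = 1299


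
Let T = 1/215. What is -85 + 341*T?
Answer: -17934/215 ≈ -83.414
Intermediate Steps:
T = 1/215 ≈ 0.0046512
-85 + 341*T = -85 + 341*(1/215) = -85 + 341/215 = -17934/215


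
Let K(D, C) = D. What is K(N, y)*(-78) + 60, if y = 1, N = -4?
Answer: 372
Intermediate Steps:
K(N, y)*(-78) + 60 = -4*(-78) + 60 = 312 + 60 = 372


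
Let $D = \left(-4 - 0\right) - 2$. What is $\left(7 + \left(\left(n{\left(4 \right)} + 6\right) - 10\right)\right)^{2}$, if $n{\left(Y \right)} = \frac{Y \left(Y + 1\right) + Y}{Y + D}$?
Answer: $81$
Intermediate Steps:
$D = -6$ ($D = \left(-4 + 0\right) - 2 = -4 - 2 = -6$)
$n{\left(Y \right)} = \frac{Y + Y \left(1 + Y\right)}{-6 + Y}$ ($n{\left(Y \right)} = \frac{Y \left(Y + 1\right) + Y}{Y - 6} = \frac{Y \left(1 + Y\right) + Y}{-6 + Y} = \frac{Y + Y \left(1 + Y\right)}{-6 + Y}$)
$\left(7 + \left(\left(n{\left(4 \right)} + 6\right) - 10\right)\right)^{2} = \left(7 - \left(4 - \frac{4 \left(2 + 4\right)}{-6 + 4}\right)\right)^{2} = \left(7 - \left(4 - 4 \frac{1}{-2} \cdot 6\right)\right)^{2} = \left(7 - \left(4 + 12\right)\right)^{2} = \left(7 + \left(\left(-12 + 6\right) - 10\right)\right)^{2} = \left(7 - 16\right)^{2} = \left(-9\right)^{2} = 81$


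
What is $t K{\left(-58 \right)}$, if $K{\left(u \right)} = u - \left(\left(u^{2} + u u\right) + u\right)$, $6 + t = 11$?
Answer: $-33640$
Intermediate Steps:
$t = 5$ ($t = -6 + 11 = 5$)
$K{\left(u \right)} = - 2 u^{2}$ ($K{\left(u \right)} = u - \left(\left(u^{2} + u^{2}\right) + u\right) = u - \left(2 u^{2} + u\right) = u - \left(u + 2 u^{2}\right) = - 2 u^{2}$)
$t K{\left(-58 \right)} = 5 \left(- 2 \left(-58\right)^{2}\right) = 5 \left(\left(-2\right) 3364\right) = 5 \left(-6728\right) = -33640$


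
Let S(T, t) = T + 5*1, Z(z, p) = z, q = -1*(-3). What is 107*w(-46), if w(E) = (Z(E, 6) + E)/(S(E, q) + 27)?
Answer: 4922/7 ≈ 703.14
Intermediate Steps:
q = 3
S(T, t) = 5 + T (S(T, t) = T + 5 = 5 + T)
w(E) = 2*E/(32 + E) (w(E) = (E + E)/((5 + E) + 27) = (2*E)/(32 + E) = 2*E/(32 + E))
107*w(-46) = 107*(2*(-46)/(32 - 46)) = 107*(2*(-46)/(-14)) = 107*(2*(-46)*(-1/14)) = 107*(46/7) = 4922/7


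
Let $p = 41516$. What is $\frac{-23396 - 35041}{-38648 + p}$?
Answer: $- \frac{19479}{956} \approx -20.376$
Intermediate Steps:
$\frac{-23396 - 35041}{-38648 + p} = \frac{-23396 - 35041}{-38648 + 41516} = - \frac{58437}{2868} = \left(-58437\right) \frac{1}{2868} = - \frac{19479}{956}$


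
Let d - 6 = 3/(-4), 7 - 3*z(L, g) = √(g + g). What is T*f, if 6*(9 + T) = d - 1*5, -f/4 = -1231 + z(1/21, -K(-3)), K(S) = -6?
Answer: -396245/9 - 215*√3/9 ≈ -44069.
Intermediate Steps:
z(L, g) = 7/3 - √2*√g/3 (z(L, g) = 7/3 - √(g + g)/3 = 7/3 - √2*√g/3)
d = 21/4 (d = 6 + 3/(-4) = 6 + 3*(-¼) = 6 - ¾ = 21/4 ≈ 5.2500)
f = 14744/3 + 8*√3/3 (f = -4*(-1231 + (7/3 - √2*√(-1*(-6))/3)) = -4*(-1231 + (7/3 - √2*√6/3)) = -4*(-1231 + (7/3 - 2*√3/3)) = -4*(-3686/3 - 2*√3/3) = 14744/3 + 8*√3/3 ≈ 4919.3)
T = -215/24 (T = -9 + (21/4 - 1*5)/6 = -9 + (21/4 - 5)/6 = -9 + (⅙)*(¼) = -9 + 1/24 = -215/24 ≈ -8.9583)
T*f = -215*(14744/3 + 8*√3/3)/24 = -396245/9 - 215*√3/9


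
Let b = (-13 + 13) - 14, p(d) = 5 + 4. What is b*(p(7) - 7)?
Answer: -28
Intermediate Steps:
p(d) = 9
b = -14 (b = 0 - 14 = -14)
b*(p(7) - 7) = -14*(9 - 7) = -14*2 = -28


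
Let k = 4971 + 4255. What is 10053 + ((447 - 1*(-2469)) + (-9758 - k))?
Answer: -6015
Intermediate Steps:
k = 9226
10053 + ((447 - 1*(-2469)) + (-9758 - k)) = 10053 + ((447 - 1*(-2469)) + (-9758 - 1*9226)) = 10053 + ((447 + 2469) + (-9758 - 9226)) = 10053 + (2916 - 18984) = 10053 - 16068 = -6015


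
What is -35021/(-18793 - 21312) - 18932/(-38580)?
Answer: 105518902/77362545 ≈ 1.3640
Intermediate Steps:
-35021/(-18793 - 21312) - 18932/(-38580) = -35021/(-40105) - 18932*(-1/38580) = -35021*(-1/40105) + 4733/9645 = 35021/40105 + 4733/9645 = 105518902/77362545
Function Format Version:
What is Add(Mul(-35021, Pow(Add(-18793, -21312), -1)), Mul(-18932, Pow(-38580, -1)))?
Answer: Rational(105518902, 77362545) ≈ 1.3640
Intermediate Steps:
Add(Mul(-35021, Pow(Add(-18793, -21312), -1)), Mul(-18932, Pow(-38580, -1))) = Add(Mul(-35021, Pow(-40105, -1)), Mul(-18932, Rational(-1, 38580))) = Add(Mul(-35021, Rational(-1, 40105)), Rational(4733, 9645)) = Add(Rational(35021, 40105), Rational(4733, 9645)) = Rational(105518902, 77362545)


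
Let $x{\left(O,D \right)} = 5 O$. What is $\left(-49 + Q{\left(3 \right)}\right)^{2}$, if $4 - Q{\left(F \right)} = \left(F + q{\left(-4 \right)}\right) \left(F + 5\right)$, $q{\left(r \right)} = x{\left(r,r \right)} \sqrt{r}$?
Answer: $\left(69 - 320 i\right)^{2} \approx -97639.0 - 44160.0 i$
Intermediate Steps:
$q{\left(r \right)} = 5 r^{\frac{3}{2}}$ ($q{\left(r \right)} = 5 r \sqrt{r} = 5 r^{\frac{3}{2}}$)
$Q{\left(F \right)} = 4 - \left(5 + F\right) \left(F - 40 i\right)$ ($Q{\left(F \right)} = 4 - \left(F + 5 \left(-4\right)^{\frac{3}{2}}\right) \left(F + 5\right) = 4 - \left(F + 5 \left(- 8 i\right)\right) \left(5 + F\right) = 4 - \left(F - 40 i\right) \left(5 + F\right) = 4 - \left(5 + F\right) \left(F - 40 i\right)$)
$\left(-49 + Q{\left(3 \right)}\right)^{2} = \left(-49 + \left(4 - 3^{2} + 200 i + 3 \left(-5 + 40 i\right)\right)\right)^{2} = \left(-49 + \left(4 - 9 + 200 i - \left(15 - 120 i\right)\right)\right)^{2} = \left(-49 - \left(20 - 320 i\right)\right)^{2} = \left(-69 + 320 i\right)^{2}$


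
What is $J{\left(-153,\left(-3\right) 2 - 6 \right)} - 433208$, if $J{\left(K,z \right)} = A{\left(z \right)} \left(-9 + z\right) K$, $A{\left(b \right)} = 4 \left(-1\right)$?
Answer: $-446060$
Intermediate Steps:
$A{\left(b \right)} = -4$
$J{\left(K,z \right)} = K \left(36 - 4 z\right)$ ($J{\left(K,z \right)} = - 4 \left(-9 + z\right) K = \left(36 - 4 z\right) K = K \left(36 - 4 z\right)$)
$J{\left(-153,\left(-3\right) 2 - 6 \right)} - 433208 = 4 \left(-153\right) \left(9 - \left(\left(-3\right) 2 - 6\right)\right) - 433208 = 4 \left(-153\right) \left(9 - \left(-6 - 6\right)\right) - 433208 = 4 \left(-153\right) \left(9 - -12\right) - 433208 = 4 \left(-153\right) \left(9 + 12\right) - 433208 = 4 \left(-153\right) 21 - 433208 = -12852 - 433208 = -446060$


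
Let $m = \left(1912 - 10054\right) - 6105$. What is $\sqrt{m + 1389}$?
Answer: $i \sqrt{12858} \approx 113.39 i$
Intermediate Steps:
$m = -14247$ ($m = -8142 - 6105 = -14247$)
$\sqrt{m + 1389} = \sqrt{-14247 + 1389} = \sqrt{-12858} = i \sqrt{12858}$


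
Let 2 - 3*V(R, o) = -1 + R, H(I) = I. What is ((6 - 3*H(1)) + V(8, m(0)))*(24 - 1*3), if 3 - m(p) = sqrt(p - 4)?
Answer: 28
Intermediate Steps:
m(p) = 3 - sqrt(-4 + p) (m(p) = 3 - sqrt(p - 4) = 3 - sqrt(-4 + p))
V(R, o) = 1 - R/3 (V(R, o) = 2/3 - (-1 + R)/3 = 2/3 + (1/3 - R/3) = 1 - R/3)
((6 - 3*H(1)) + V(8, m(0)))*(24 - 1*3) = ((6 - 3*1) + (1 - 1/3*8))*(24 - 1*3) = ((6 - 3) + (1 - 8/3))*(24 - 3) = (3 - 5/3)*21 = (4/3)*21 = 28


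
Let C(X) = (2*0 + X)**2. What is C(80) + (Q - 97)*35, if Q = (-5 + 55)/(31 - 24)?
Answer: 3255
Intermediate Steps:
C(X) = X**2 (C(X) = (0 + X)**2 = X**2)
Q = 50/7 ≈ 7.1429
C(80) + (Q - 97)*35 = 80**2 + (50/7 - 97)*35 = 6400 - 629/7*35 = 6400 - 3145 = 3255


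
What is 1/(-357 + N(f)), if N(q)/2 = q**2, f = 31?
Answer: 1/1565 ≈ 0.00063898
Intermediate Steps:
N(q) = 2*q**2
1/(-357 + N(f)) = 1/(-357 + 2*31**2) = 1/(-357 + 2*961) = 1/(-357 + 1922) = 1/1565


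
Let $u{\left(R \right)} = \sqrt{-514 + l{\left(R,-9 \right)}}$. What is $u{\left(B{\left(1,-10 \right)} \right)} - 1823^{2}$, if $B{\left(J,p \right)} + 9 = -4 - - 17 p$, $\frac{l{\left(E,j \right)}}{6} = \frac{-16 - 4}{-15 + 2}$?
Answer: $-3323329 + \frac{i \sqrt{85306}}{13} \approx -3.3233 \cdot 10^{6} + 22.467 i$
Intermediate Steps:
$l{\left(E,j \right)} = \frac{120}{13}$ ($l{\left(E,j \right)} = 6 \frac{-16 - 4}{-15 + 2} = 6 \left(- \frac{20}{-13}\right) = 6 \left(\left(-20\right) \left(- \frac{1}{13}\right)\right) = 6 \cdot \frac{20}{13} = \frac{120}{13}$)
$B{\left(J,p \right)} = -13 + 17 p$ ($B{\left(J,p \right)} = -9 - \left(4 - 17 p\right) = -9 + \left(-4 + 17 p\right) = -13 + 17 p$)
$u{\left(R \right)} = \frac{i \sqrt{85306}}{13}$ ($u{\left(R \right)} = \sqrt{-514 + \frac{120}{13}} = \sqrt{- \frac{6562}{13}} = \frac{i \sqrt{85306}}{13}$)
$u{\left(B{\left(1,-10 \right)} \right)} - 1823^{2} = \frac{i \sqrt{85306}}{13} - 1823^{2} = \frac{i \sqrt{85306}}{13} - 3323329 = -3323329 + \frac{i \sqrt{85306}}{13}$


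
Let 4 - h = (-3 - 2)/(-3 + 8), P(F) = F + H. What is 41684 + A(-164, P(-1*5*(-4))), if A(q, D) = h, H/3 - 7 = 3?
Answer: 41689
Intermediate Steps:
H = 30 (H = 21 + 3*3 = 21 + 9 = 30)
P(F) = 30 + F (P(F) = F + 30 = 30 + F)
h = 5 (h = 4 - (-3 - 2)/(-3 + 8) = 4 - (-5)/5 = 4 - 1*(-1) = 4 + 1 = 5)
A(q, D) = 5
41684 + A(-164, P(-1*5*(-4))) = 41684 + 5 = 41689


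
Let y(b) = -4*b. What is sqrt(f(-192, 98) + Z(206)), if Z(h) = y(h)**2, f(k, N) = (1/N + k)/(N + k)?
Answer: sqrt(293973049169)/658 ≈ 824.00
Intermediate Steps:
f(k, N) = (k + 1/N)/(N + k)
Z(h) = 16*h**2 (Z(h) = (-4*h)**2 = 16*h**2)
sqrt(f(-192, 98) + Z(206)) = sqrt((1 + 98*(-192))/(98*(98 - 192)) + 16*206**2) = sqrt((1/98)*(1 - 18816)/(-94) + 16*42436) = sqrt((1/98)*(-1/94)*(-18815) + 678976) = sqrt(18815/9212 + 678976) = sqrt(6254745727/9212) = sqrt(293973049169)/658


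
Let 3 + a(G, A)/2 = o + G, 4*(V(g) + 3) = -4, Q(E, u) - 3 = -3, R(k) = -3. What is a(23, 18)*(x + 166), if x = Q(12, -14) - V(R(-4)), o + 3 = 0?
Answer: 5780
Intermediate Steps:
o = -3 (o = -3 + 0 = -3)
Q(E, u) = 0 (Q(E, u) = 3 - 3 = 0)
V(g) = -4 (V(g) = -3 + (¼)*(-4) = -3 - 1 = -4)
a(G, A) = -12 + 2*G (a(G, A) = -6 + 2*(-3 + G) = -6 + (-6 + 2*G) = -12 + 2*G)
x = 4 (x = 0 - 1*(-4) = 0 + 4 = 4)
a(23, 18)*(x + 166) = (-12 + 2*23)*(4 + 166) = (-12 + 46)*170 = 34*170 = 5780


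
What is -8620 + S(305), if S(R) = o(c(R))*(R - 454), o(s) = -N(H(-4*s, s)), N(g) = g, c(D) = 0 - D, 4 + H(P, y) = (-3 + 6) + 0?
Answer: -8769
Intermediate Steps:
H(P, y) = -1 (H(P, y) = -4 + ((-3 + 6) + 0) = -4 + (3 + 0) = -4 + 3 = -1)
c(D) = -D
o(s) = 1 (o(s) = -1*(-1) = 1)
S(R) = -454 + R (S(R) = 1*(R - 454) = 1*(-454 + R) = -454 + R)
-8620 + S(305) = -8620 + (-454 + 305) = -8620 - 149 = -8769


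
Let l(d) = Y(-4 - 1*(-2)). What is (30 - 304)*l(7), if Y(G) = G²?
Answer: -1096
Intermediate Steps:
l(d) = 4 (l(d) = (-4 - 1*(-2))² = (-4 + 2)² = (-2)² = 4)
(30 - 304)*l(7) = (30 - 304)*4 = -274*4 = -1096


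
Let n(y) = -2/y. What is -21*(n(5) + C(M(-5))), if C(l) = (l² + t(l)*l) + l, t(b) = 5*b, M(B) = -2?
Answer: -2268/5 ≈ -453.60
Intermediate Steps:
C(l) = l + 6*l² (C(l) = (l² + (5*l)*l) + l = (l² + 5*l²) + l = 6*l² + l = l + 6*l²)
-21*(n(5) + C(M(-5))) = -21*(-2/5 - 2*(1 + 6*(-2))) = -21*(-2*⅕ - 2*(1 - 12)) = -21*(-⅖ - 2*(-11)) = -21*(-⅖ + 22) = -21*108/5 = -2268/5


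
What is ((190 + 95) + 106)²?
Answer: 152881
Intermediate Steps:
((190 + 95) + 106)² = (285 + 106)² = 391² = 152881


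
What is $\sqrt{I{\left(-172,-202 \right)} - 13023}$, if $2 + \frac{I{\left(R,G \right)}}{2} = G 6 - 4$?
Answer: $i \sqrt{15459} \approx 124.33 i$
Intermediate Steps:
$I{\left(R,G \right)} = -12 + 12 G$ ($I{\left(R,G \right)} = -4 + 2 \left(G 6 - 4\right) = -4 + 2 \left(6 G - 4\right) = -4 + 2 \left(-4 + 6 G\right) = -4 + \left(-8 + 12 G\right) = -12 + 12 G$)
$\sqrt{I{\left(-172,-202 \right)} - 13023} = \sqrt{\left(-12 + 12 \left(-202\right)\right) - 13023} = \sqrt{\left(-12 - 2424\right) - 13023} = \sqrt{-2436 - 13023} = \sqrt{-15459} = i \sqrt{15459}$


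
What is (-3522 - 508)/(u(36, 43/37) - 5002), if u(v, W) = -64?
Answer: 2015/2533 ≈ 0.79550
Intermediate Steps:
(-3522 - 508)/(u(36, 43/37) - 5002) = (-3522 - 508)/(-64 - 5002) = -4030/(-5066) = -4030*(-1/5066) = 2015/2533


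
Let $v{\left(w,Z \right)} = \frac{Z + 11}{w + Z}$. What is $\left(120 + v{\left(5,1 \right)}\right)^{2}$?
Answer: $14884$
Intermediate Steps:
$v{\left(w,Z \right)} = \frac{11 + Z}{Z + w}$
$\left(120 + v{\left(5,1 \right)}\right)^{2} = \left(120 + \frac{11 + 1}{1 + 5}\right)^{2} = \left(120 + \frac{1}{6} \cdot 12\right)^{2} = \left(120 + 2\right)^{2} = 122^{2} = 14884$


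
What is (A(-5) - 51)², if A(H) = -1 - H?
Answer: 2209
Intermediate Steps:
(A(-5) - 51)² = ((-1 - 1*(-5)) - 51)² = ((-1 + 5) - 51)² = (4 - 51)² = (-47)² = 2209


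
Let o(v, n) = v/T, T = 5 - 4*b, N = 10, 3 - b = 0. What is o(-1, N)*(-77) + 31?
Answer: 20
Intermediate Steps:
b = 3 (b = 3 - 1*0 = 3 + 0 = 3)
T = -7 (T = 5 - 4*3 = 5 - 12 = -7)
o(v, n) = -v/7 (o(v, n) = v/(-7) = v*(-⅐) = -v/7)
o(-1, N)*(-77) + 31 = -⅐*(-1)*(-77) + 31 = (⅐)*(-77) + 31 = -11 + 31 = 20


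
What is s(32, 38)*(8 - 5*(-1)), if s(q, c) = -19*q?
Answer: -7904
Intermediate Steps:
s(32, 38)*(8 - 5*(-1)) = (-19*32)*(8 - 5*(-1)) = -608*(8 + 5) = -608*13 = -7904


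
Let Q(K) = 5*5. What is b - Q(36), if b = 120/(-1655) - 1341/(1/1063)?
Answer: -471843172/331 ≈ -1.4255e+6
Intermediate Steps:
Q(K) = 25
b = -471834897/331 (b = 120*(-1/1655) - 1341/1/1063 = -24/331 - 1341*1063 = -24/331 - 1425483 = -471834897/331 ≈ -1.4255e+6)
b - Q(36) = -471834897/331 - 1*25 = -471834897/331 - 25 = -471843172/331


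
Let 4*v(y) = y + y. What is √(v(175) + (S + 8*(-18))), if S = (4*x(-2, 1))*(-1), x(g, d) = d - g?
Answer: I*√274/2 ≈ 8.2765*I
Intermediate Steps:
v(y) = y/2 (v(y) = (y + y)/4 = (2*y)/4 = y/2)
S = -12 (S = (4*(1 - 1*(-2)))*(-1) = (4*(1 + 2))*(-1) = (4*3)*(-1) = 12*(-1) = -12)
√(v(175) + (S + 8*(-18))) = √((½)*175 + (-12 + 8*(-18))) = √(175/2 + (-12 - 144)) = √(175/2 - 156) = √(-137/2) = I*√274/2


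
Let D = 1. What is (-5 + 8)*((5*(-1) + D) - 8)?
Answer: -36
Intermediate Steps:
(-5 + 8)*((5*(-1) + D) - 8) = (-5 + 8)*((5*(-1) + 1) - 8) = 3*((-5 + 1) - 8) = 3*(-4 - 8) = 3*(-12) = -36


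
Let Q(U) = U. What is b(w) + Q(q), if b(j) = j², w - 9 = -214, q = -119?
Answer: 41906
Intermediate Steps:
w = -205 (w = 9 - 214 = -205)
b(w) + Q(q) = (-205)² - 119 = 42025 - 119 = 41906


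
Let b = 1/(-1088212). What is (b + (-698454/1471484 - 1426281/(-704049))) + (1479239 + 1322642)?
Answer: 263233174634381337007561/93948682654401316 ≈ 2.8019e+6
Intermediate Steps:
b = -1/1088212 ≈ -9.1894e-7
(b + (-698454/1471484 - 1426281/(-704049))) + (1479239 + 1322642) = (-1/1088212 + (-698454/1471484 - 1426281/(-704049))) + (1479239 + 1322642) = (-1/1088212 + (-698454*1/1471484 - 1426281*(-1/704049))) + 2801881 = (-1/1088212 + (-349227/735742 + 475427/234683)) + 2801881 = (-1/1088212 + 267833971793/172666139786) + 2801881 = 145729984723332165/93948682654401316 + 2801881 = 263233174634381337007561/93948682654401316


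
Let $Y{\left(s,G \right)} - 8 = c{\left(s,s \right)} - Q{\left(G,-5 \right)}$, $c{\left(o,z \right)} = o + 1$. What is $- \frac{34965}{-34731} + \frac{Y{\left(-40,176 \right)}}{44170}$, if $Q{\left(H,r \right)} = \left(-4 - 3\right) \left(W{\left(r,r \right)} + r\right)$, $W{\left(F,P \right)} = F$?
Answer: $\frac{171210691}{170452030} \approx 1.0045$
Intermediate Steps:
$c{\left(o,z \right)} = 1 + o$
$Q{\left(H,r \right)} = - 14 r$ ($Q{\left(H,r \right)} = \left(-4 - 3\right) \left(r + r\right) = - 7 \cdot 2 r = - 14 r$)
$Y{\left(s,G \right)} = -61 + s$ ($Y{\left(s,G \right)} = 8 - \left(-1 + 70 - s\right) = 8 + \left(\left(1 + s\right) - 70\right) = 8 + \left(-69 + s\right) = -61 + s$)
$- \frac{34965}{-34731} + \frac{Y{\left(-40,176 \right)}}{44170} = - \frac{34965}{-34731} + \frac{-61 - 40}{44170} = \left(-34965\right) \left(- \frac{1}{34731}\right) - \frac{101}{44170} = \frac{3885}{3859} - \frac{101}{44170} = \frac{171210691}{170452030}$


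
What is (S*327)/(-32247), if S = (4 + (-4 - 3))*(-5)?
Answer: -545/3583 ≈ -0.15211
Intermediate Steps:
S = 15 (S = (4 - 7)*(-5) = -3*(-5) = 15)
(S*327)/(-32247) = (15*327)/(-32247) = 4905*(-1/32247) = -545/3583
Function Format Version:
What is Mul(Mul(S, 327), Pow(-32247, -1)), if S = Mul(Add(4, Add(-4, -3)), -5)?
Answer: Rational(-545, 3583) ≈ -0.15211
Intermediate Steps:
S = 15 (S = Mul(Add(4, -7), -5) = Mul(-3, -5) = 15)
Mul(Mul(S, 327), Pow(-32247, -1)) = Mul(Mul(15, 327), Pow(-32247, -1)) = Mul(4905, Rational(-1, 32247)) = Rational(-545, 3583)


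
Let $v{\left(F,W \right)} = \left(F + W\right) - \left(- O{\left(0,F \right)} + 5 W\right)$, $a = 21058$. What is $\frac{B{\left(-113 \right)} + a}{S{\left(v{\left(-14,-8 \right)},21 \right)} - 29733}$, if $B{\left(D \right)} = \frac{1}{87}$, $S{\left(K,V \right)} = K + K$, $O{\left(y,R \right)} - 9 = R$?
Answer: $- \frac{1832047}{2584509} \approx -0.70886$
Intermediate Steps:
$O{\left(y,R \right)} = 9 + R$
$v{\left(F,W \right)} = 9 - 4 W + 2 F$ ($v{\left(F,W \right)} = \left(F + W\right) - \left(-9 - F + 5 W\right) = \left(F + W\right) + \left(9 + F - 5 W\right) = 9 - 4 W + 2 F$)
$S{\left(K,V \right)} = 2 K$
$B{\left(D \right)} = \frac{1}{87}$
$\frac{B{\left(-113 \right)} + a}{S{\left(v{\left(-14,-8 \right)},21 \right)} - 29733} = \frac{\frac{1}{87} + 21058}{2 \left(9 - -32 + 2 \left(-14\right)\right) - 29733} = \frac{1832047}{87 \left(2 \left(9 + 32 - 28\right) - 29733\right)} = \frac{1832047}{87 \left(2 \cdot 13 - 29733\right)} = \frac{1832047}{87 \left(26 - 29733\right)} = \frac{1832047}{87 \left(-29707\right)} = \frac{1832047}{87} \left(- \frac{1}{29707}\right) = - \frac{1832047}{2584509}$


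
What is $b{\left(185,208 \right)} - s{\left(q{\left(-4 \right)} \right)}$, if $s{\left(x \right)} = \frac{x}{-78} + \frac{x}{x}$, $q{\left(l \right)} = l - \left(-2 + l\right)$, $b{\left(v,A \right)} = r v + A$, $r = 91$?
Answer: $\frac{664639}{39} \approx 17042.0$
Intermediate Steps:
$b{\left(v,A \right)} = A + 91 v$ ($b{\left(v,A \right)} = 91 v + A = A + 91 v$)
$q{\left(l \right)} = 2$
$s{\left(x \right)} = 1 - \frac{x}{78}$ ($s{\left(x \right)} = x \left(- \frac{1}{78}\right) + 1 = - \frac{x}{78} + 1 = 1 - \frac{x}{78}$)
$b{\left(185,208 \right)} - s{\left(q{\left(-4 \right)} \right)} = \left(208 + 91 \cdot 185\right) - \left(1 - \frac{1}{39}\right) = \left(208 + 16835\right) - \left(1 - \frac{1}{39}\right) = 17043 - \frac{38}{39} = \frac{664639}{39}$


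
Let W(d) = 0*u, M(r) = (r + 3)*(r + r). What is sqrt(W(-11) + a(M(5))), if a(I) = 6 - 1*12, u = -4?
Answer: I*sqrt(6) ≈ 2.4495*I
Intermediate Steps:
M(r) = 2*r*(3 + r) (M(r) = (3 + r)*(2*r) = 2*r*(3 + r))
W(d) = 0 (W(d) = 0*(-4) = 0)
a(I) = -6 (a(I) = 6 - 12 = -6)
sqrt(W(-11) + a(M(5))) = sqrt(0 - 6) = sqrt(-6) = I*sqrt(6)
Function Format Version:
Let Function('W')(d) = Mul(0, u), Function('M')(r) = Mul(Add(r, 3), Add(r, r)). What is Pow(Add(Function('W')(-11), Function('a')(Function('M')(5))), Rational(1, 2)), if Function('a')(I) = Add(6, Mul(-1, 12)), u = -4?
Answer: Mul(I, Pow(6, Rational(1, 2))) ≈ Mul(2.4495, I)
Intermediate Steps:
Function('M')(r) = Mul(2, r, Add(3, r)) (Function('M')(r) = Mul(Add(3, r), Mul(2, r)) = Mul(2, r, Add(3, r)))
Function('W')(d) = 0 (Function('W')(d) = Mul(0, -4) = 0)
Function('a')(I) = -6 (Function('a')(I) = Add(6, -12) = -6)
Pow(Add(Function('W')(-11), Function('a')(Function('M')(5))), Rational(1, 2)) = Pow(Add(0, -6), Rational(1, 2)) = Pow(-6, Rational(1, 2)) = Mul(I, Pow(6, Rational(1, 2)))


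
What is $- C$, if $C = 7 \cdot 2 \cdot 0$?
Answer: $0$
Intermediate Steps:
$C = 0$ ($C = 14 \cdot 0 = 0$)
$- C = \left(-1\right) 0 = 0$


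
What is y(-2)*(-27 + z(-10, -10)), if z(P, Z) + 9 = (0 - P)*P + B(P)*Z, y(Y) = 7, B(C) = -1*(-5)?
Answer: -1302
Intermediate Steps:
B(C) = 5
z(P, Z) = -9 - P² + 5*Z (z(P, Z) = -9 + ((0 - P)*P + 5*Z) = -9 + ((-P)*P + 5*Z) = -9 + (-P² + 5*Z) = -9 - P² + 5*Z)
y(-2)*(-27 + z(-10, -10)) = 7*(-27 + (-9 - 1*(-10)² + 5*(-10))) = 7*(-27 + (-9 - 1*100 - 50)) = 7*(-27 + (-9 - 100 - 50)) = 7*(-27 - 159) = 7*(-186) = -1302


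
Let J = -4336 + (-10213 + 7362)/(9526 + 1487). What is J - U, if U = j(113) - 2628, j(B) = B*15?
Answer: -37480090/11013 ≈ -3403.3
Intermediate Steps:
j(B) = 15*B
J = -47755219/11013 (J = -4336 - 2851/11013 = -47755219/11013 ≈ -4336.3)
U = -933 (U = 15*113 - 2628 = 1695 - 2628 = -933)
J - U = -47755219/11013 - 1*(-933) = -47755219/11013 + 933 = -37480090/11013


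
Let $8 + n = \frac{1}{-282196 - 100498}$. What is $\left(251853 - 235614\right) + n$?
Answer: $\frac{6211506313}{382694} \approx 16231.0$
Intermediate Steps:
$n = - \frac{3061553}{382694}$ ($n = -8 + \frac{1}{-282196 - 100498} = -8 + \frac{1}{-382694} = -8 - \frac{1}{382694} = - \frac{3061553}{382694} \approx -8.0$)
$\left(251853 - 235614\right) + n = \left(251853 - 235614\right) - \frac{3061553}{382694} = 16239 - \frac{3061553}{382694} = \frac{6211506313}{382694}$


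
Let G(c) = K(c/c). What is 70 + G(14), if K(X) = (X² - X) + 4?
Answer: 74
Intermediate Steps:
K(X) = 4 + X² - X
G(c) = 4 (G(c) = 4 + (c/c)² - c/c = 4 + 1² - 1*1 = 4 + 1 - 1 = 4)
70 + G(14) = 70 + 4 = 74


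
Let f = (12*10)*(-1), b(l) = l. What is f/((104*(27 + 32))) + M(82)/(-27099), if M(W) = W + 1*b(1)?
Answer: -470146/20784933 ≈ -0.022620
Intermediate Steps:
f = -120 (f = 120*(-1) = -120)
M(W) = 1 + W (M(W) = W + 1*1 = W + 1 = 1 + W)
f/((104*(27 + 32))) + M(82)/(-27099) = -120*1/(104*(27 + 32)) + (1 + 82)/(-27099) = -120/(104*59) + 83*(-1/27099) = -120/6136 - 83/27099 = -120*1/6136 - 83/27099 = -15/767 - 83/27099 = -470146/20784933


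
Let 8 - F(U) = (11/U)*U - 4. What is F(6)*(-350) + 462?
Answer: 112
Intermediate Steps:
F(U) = 1 (F(U) = 8 - ((11/U)*U - 4) = 8 - (11 - 4) = 8 - 1*7 = 8 - 7 = 1)
F(6)*(-350) + 462 = 1*(-350) + 462 = -350 + 462 = 112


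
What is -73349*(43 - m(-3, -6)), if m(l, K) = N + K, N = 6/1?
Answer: -3154007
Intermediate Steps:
N = 6 (N = 6*1 = 6)
m(l, K) = 6 + K
-73349*(43 - m(-3, -6)) = -73349*(43 - (6 - 6)) = -73349*(43 - 1*0) = -73349*(43 + 0) = -73349*43 = -3154007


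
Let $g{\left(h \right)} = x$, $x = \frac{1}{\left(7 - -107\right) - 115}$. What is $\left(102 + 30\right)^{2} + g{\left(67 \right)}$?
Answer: $17423$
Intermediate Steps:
$x = -1$ ($x = \frac{1}{\left(7 + 107\right) - 115} = \frac{1}{114 - 115} = \frac{1}{-1} = -1$)
$g{\left(h \right)} = -1$
$\left(102 + 30\right)^{2} + g{\left(67 \right)} = \left(102 + 30\right)^{2} - 1 = 132^{2} - 1 = 17424 - 1 = 17423$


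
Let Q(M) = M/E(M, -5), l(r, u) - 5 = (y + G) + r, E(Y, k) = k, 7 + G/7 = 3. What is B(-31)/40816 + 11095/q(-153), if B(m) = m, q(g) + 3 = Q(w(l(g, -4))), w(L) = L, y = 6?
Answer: 452852559/1265296 ≈ 357.90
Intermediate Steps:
G = -28 (G = -49 + 7*3 = -49 + 21 = -28)
l(r, u) = -17 + r (l(r, u) = 5 + ((6 - 28) + r) = 5 + (-22 + r) = -17 + r)
Q(M) = -M/5 (Q(M) = M/(-5) = M*(-⅕) = -M/5)
q(g) = ⅖ - g/5 (q(g) = -3 - (-17 + g)/5 = -3 + (17/5 - g/5) = ⅖ - g/5)
B(-31)/40816 + 11095/q(-153) = -31/40816 + 11095/(⅖ - ⅕*(-153)) = -31*1/40816 + 11095/(⅖ + 153/5) = -31/40816 + 11095/31 = 452852559/1265296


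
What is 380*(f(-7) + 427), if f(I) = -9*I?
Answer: 186200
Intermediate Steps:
380*(f(-7) + 427) = 380*(-9*(-7) + 427) = 380*(63 + 427) = 380*490 = 186200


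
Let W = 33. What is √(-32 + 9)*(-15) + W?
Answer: 33 - 15*I*√23 ≈ 33.0 - 71.938*I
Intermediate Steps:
√(-32 + 9)*(-15) + W = √(-32 + 9)*(-15) + 33 = √(-23)*(-15) + 33 = (I*√23)*(-15) + 33 = -15*I*√23 + 33 = 33 - 15*I*√23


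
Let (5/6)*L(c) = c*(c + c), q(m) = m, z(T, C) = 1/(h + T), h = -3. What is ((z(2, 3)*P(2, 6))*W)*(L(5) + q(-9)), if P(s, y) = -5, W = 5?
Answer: 1275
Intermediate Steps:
z(T, C) = 1/(-3 + T)
L(c) = 12*c**2/5 (L(c) = 6*(c*(c + c))/5 = 6*(c*(2*c))/5 = 6*(2*c**2)/5 = 12*c**2/5)
((z(2, 3)*P(2, 6))*W)*(L(5) + q(-9)) = ((-5/(-3 + 2))*5)*((12/5)*5**2 - 9) = ((-5/(-1))*5)*((12/5)*25 - 9) = (-1*(-5)*5)*(60 - 9) = (5*5)*51 = 25*51 = 1275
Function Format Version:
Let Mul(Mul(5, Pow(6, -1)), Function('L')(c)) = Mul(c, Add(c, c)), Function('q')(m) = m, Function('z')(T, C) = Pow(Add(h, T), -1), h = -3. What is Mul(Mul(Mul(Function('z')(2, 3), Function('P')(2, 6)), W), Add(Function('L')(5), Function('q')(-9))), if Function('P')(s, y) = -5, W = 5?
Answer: 1275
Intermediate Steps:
Function('z')(T, C) = Pow(Add(-3, T), -1)
Function('L')(c) = Mul(Rational(12, 5), Pow(c, 2)) (Function('L')(c) = Mul(Rational(6, 5), Mul(c, Add(c, c))) = Mul(Rational(6, 5), Mul(c, Mul(2, c))) = Mul(Rational(6, 5), Mul(2, Pow(c, 2))) = Mul(Rational(12, 5), Pow(c, 2)))
Mul(Mul(Mul(Function('z')(2, 3), Function('P')(2, 6)), W), Add(Function('L')(5), Function('q')(-9))) = Mul(Mul(Mul(Pow(Add(-3, 2), -1), -5), 5), Add(Mul(Rational(12, 5), Pow(5, 2)), -9)) = Mul(Mul(Mul(Pow(-1, -1), -5), 5), Add(Mul(Rational(12, 5), 25), -9)) = Mul(Mul(Mul(-1, -5), 5), Add(60, -9)) = Mul(Mul(5, 5), 51) = Mul(25, 51) = 1275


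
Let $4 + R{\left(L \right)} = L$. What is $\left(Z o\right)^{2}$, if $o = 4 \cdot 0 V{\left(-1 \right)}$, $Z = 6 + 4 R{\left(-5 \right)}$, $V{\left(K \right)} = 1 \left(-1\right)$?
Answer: $0$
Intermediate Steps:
$R{\left(L \right)} = -4 + L$
$V{\left(K \right)} = -1$
$Z = -30$ ($Z = 6 + 4 \left(-4 - 5\right) = 6 + 4 \left(-9\right) = 6 - 36 = -30$)
$o = 0$ ($o = 4 \cdot 0 \left(-1\right) = 0 \left(-1\right) = 0$)
$\left(Z o\right)^{2} = \left(\left(-30\right) 0\right)^{2} = 0^{2} = 0$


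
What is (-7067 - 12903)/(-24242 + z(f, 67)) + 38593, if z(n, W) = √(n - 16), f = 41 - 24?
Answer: 935552883/24241 ≈ 38594.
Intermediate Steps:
f = 17
z(n, W) = √(-16 + n)
(-7067 - 12903)/(-24242 + z(f, 67)) + 38593 = (-7067 - 12903)/(-24242 + √(-16 + 17)) + 38593 = -19970/(-24242 + √1) + 38593 = -19970/(-24242 + 1) + 38593 = -19970/(-24241) + 38593 = -19970*(-1/24241) + 38593 = 19970/24241 + 38593 = 935552883/24241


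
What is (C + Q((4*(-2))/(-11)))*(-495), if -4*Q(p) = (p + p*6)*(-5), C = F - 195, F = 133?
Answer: 27540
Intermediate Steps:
C = -62 (C = 133 - 195 = -62)
Q(p) = 35*p/4 (Q(p) = -(p + p*6)*(-5)/4 = -(p + 6*p)*(-5)/4 = -7*p*(-5)/4 = -(-35)*p/4 = 35*p/4)
(C + Q((4*(-2))/(-11)))*(-495) = (-62 + 35*((4*(-2))/(-11))/4)*(-495) = (-62 + 35*(-8*(-1/11))/4)*(-495) = (-62 + (35/4)*(8/11))*(-495) = (-62 + 70/11)*(-495) = -612/11*(-495) = 27540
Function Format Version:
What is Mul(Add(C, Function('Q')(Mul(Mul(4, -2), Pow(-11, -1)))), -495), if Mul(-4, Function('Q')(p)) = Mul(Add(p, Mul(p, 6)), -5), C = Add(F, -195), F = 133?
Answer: 27540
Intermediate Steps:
C = -62 (C = Add(133, -195) = -62)
Function('Q')(p) = Mul(Rational(35, 4), p) (Function('Q')(p) = Mul(Rational(-1, 4), Mul(Add(p, Mul(p, 6)), -5)) = Mul(Rational(-1, 4), Mul(Add(p, Mul(6, p)), -5)) = Mul(Rational(-1, 4), Mul(Mul(7, p), -5)) = Mul(Rational(-1, 4), Mul(-35, p)) = Mul(Rational(35, 4), p))
Mul(Add(C, Function('Q')(Mul(Mul(4, -2), Pow(-11, -1)))), -495) = Mul(Add(-62, Mul(Rational(35, 4), Mul(Mul(4, -2), Pow(-11, -1)))), -495) = Mul(Add(-62, Mul(Rational(35, 4), Mul(-8, Rational(-1, 11)))), -495) = Mul(Add(-62, Mul(Rational(35, 4), Rational(8, 11))), -495) = Mul(Add(-62, Rational(70, 11)), -495) = Mul(Rational(-612, 11), -495) = 27540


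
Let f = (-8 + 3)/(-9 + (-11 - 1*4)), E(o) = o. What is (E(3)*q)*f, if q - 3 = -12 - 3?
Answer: -15/2 ≈ -7.5000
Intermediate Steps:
q = -12 (q = 3 + (-12 - 3) = 3 - 15 = -12)
f = 5/24 (f = -5/(-9 + (-11 - 4)) = -5/(-9 - 15) = -5/(-24) = -5*(-1/24) = 5/24 ≈ 0.20833)
(E(3)*q)*f = (3*(-12))*(5/24) = -36*5/24 = -15/2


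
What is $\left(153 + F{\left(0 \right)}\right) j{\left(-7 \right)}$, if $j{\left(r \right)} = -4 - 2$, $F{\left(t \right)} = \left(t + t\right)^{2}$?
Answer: $-918$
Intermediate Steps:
$F{\left(t \right)} = 4 t^{2}$ ($F{\left(t \right)} = \left(2 t\right)^{2} = 4 t^{2}$)
$j{\left(r \right)} = -6$
$\left(153 + F{\left(0 \right)}\right) j{\left(-7 \right)} = \left(153 + 4 \cdot 0^{2}\right) \left(-6\right) = \left(153 + 4 \cdot 0\right) \left(-6\right) = \left(153 + 0\right) \left(-6\right) = 153 \left(-6\right) = -918$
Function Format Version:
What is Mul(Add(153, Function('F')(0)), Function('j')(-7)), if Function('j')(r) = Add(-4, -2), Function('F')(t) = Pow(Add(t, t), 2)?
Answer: -918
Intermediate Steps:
Function('F')(t) = Mul(4, Pow(t, 2)) (Function('F')(t) = Pow(Mul(2, t), 2) = Mul(4, Pow(t, 2)))
Function('j')(r) = -6
Mul(Add(153, Function('F')(0)), Function('j')(-7)) = Mul(Add(153, Mul(4, Pow(0, 2))), -6) = Mul(Add(153, Mul(4, 0)), -6) = Mul(Add(153, 0), -6) = Mul(153, -6) = -918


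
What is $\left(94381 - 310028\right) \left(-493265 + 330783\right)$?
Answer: $35038755854$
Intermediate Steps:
$\left(94381 - 310028\right) \left(-493265 + 330783\right) = \left(-215647\right) \left(-162482\right) = 35038755854$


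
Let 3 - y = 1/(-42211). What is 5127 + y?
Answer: 216542431/42211 ≈ 5130.0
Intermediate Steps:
y = 126634/42211 (y = 3 - 1/(-42211) = 3 - 1*(-1/42211) = 3 + 1/42211 = 126634/42211 ≈ 3.0000)
5127 + y = 5127 + 126634/42211 = 216542431/42211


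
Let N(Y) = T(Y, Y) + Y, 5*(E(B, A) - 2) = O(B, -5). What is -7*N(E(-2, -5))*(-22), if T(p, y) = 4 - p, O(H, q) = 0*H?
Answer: 616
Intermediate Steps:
O(H, q) = 0
E(B, A) = 2 (E(B, A) = 2 + (⅕)*0 = 2 + 0 = 2)
N(Y) = 4 (N(Y) = (4 - Y) + Y = 4)
-7*N(E(-2, -5))*(-22) = -7*4*(-22) = -28*(-22) = 616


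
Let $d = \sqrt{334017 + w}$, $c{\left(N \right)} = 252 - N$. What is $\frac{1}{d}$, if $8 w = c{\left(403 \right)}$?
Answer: $\frac{2 \sqrt{5343970}}{2671985} \approx 0.0017303$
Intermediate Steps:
$w = - \frac{151}{8}$ ($w = \frac{252 - 403}{8} = \frac{1}{8} \left(-151\right) = - \frac{151}{8} \approx -18.875$)
$d = \frac{\sqrt{5343970}}{4}$ ($d = \sqrt{334017 - \frac{151}{8}} = \sqrt{\frac{2671985}{8}} = \frac{\sqrt{5343970}}{4} \approx 577.93$)
$\frac{1}{d} = \frac{1}{\frac{1}{4} \sqrt{5343970}} = \frac{2 \sqrt{5343970}}{2671985}$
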